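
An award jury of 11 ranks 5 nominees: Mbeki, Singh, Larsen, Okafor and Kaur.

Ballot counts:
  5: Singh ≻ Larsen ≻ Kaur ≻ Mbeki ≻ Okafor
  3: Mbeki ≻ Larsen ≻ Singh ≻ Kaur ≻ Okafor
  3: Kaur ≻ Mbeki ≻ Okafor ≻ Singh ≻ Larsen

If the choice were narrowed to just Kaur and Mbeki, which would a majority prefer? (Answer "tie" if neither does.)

Ballots ranking Kaur above Mbeki: 5 + 3 = 8.
Ballots ranking Mbeki above Kaur: 11 − 8 = 3.
Kaur wins the head-to-head 8–3.

Kaur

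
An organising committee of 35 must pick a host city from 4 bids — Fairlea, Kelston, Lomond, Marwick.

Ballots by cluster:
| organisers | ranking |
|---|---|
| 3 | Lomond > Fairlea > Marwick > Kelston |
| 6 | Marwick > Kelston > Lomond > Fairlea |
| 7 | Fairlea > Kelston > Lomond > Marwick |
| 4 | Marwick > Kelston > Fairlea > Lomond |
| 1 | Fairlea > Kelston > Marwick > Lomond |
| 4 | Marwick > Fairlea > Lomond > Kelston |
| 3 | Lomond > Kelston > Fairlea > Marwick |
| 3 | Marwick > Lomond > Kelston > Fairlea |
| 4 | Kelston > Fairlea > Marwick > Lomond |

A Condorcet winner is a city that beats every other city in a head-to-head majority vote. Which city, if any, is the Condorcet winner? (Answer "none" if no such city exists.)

Pairwise majorities:
Fairlea vs Kelston: 3+7+1+4 = 15 for Fairlea, 20 for Kelston — Kelston by 20–15.
Fairlea vs Lomond: Fairlea preferred on 7+4+1+4+4 = 20 ballots; Fairlea wins 20–15.
Fairlea vs Marwick: Fairlea is ranked higher on 3+7+1+3+4 = 18 ballots, Marwick on 17. Fairlea wins 18–17.
Kelston vs Lomond: Kelston is ranked higher on 6+7+4+1+4 = 22 ballots, Lomond on 13. Kelston wins 22–13.
Kelston vs Marwick: Kelston is ranked higher on 7+1+3+4 = 15 ballots, Marwick on 20. Marwick wins 20–15.
Lomond vs Marwick: 3+7+3 = 13 for Lomond, 22 for Marwick — Marwick by 22–13.
Each city drops at least one matchup (Fairlea loses to Kelston; Kelston loses to Marwick; Lomond loses to Fairlea; Marwick loses to Fairlea); the cycle Fairlea > Marwick > Kelston > Fairlea rules out a Condorcet winner.

none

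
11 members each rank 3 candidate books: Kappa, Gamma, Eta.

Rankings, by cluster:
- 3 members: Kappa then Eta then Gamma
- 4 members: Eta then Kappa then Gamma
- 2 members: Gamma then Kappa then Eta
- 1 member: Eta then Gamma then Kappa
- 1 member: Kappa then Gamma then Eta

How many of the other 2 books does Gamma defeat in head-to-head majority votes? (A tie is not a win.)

Gamma against each rival (11 members):
Gamma vs Kappa: Gamma preferred on 2+1 = 3 ballots; Kappa wins 8–3.
Gamma–Eta: Eta 8–3.
Gamma beats no one; loses to Kappa, Eta — 0 pairwise wins.

0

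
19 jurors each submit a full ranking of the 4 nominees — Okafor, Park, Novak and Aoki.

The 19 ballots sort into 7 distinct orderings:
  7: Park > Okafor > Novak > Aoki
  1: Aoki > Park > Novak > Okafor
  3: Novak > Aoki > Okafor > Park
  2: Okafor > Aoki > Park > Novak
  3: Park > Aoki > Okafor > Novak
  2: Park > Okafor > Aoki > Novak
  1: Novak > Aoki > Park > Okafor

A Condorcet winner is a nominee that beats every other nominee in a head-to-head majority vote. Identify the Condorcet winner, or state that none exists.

Park

Head-to-head results (19 jurors):
Okafor vs Park: Park, 14–5.
Okafor–Novak: Okafor 14–5.
Okafor vs Aoki: 11 to 8, Okafor.
Park vs Novak: Park is ranked higher on 7+1+2+3+2 = 15 ballots, Novak on 4. Park wins 15–4.
Park vs Aoki: Park preferred on 7+3+2 = 12 ballots; Park wins 12–7.
Novak vs Aoki: 7+3+1 = 11 for Novak, 8 for Aoki — Novak by 11–8.
Park wins every pairwise contest, so Park is the Condorcet winner.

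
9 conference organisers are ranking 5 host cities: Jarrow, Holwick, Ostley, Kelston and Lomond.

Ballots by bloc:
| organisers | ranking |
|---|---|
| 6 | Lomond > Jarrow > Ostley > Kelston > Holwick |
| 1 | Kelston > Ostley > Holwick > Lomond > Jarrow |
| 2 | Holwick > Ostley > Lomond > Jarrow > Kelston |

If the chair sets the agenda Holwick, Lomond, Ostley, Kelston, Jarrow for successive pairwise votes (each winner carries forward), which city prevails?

Lomond

Round 1: Holwick vs Lomond — 3–6, Lomond advances.
Round 2: Lomond vs Ostley — 6–3, Lomond advances.
Round 3: Lomond vs Kelston — 8–1, Lomond advances.
Round 4: Lomond vs Jarrow — 9–0, Lomond advances.
Lomond survives the agenda.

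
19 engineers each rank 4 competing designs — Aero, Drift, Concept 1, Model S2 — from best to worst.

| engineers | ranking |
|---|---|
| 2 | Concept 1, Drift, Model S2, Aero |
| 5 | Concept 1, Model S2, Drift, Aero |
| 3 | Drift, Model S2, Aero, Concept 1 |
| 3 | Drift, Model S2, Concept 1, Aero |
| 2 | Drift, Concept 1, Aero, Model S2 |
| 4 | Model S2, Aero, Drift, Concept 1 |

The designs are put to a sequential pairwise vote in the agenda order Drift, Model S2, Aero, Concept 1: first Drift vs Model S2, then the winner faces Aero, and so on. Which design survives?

Drift

Round 1: Drift vs Model S2 — 10–9, Drift advances.
Round 2: Drift vs Aero — 15–4, Drift advances.
Round 3: Drift vs Concept 1 — 12–7, Drift advances.
The agenda winner is Drift.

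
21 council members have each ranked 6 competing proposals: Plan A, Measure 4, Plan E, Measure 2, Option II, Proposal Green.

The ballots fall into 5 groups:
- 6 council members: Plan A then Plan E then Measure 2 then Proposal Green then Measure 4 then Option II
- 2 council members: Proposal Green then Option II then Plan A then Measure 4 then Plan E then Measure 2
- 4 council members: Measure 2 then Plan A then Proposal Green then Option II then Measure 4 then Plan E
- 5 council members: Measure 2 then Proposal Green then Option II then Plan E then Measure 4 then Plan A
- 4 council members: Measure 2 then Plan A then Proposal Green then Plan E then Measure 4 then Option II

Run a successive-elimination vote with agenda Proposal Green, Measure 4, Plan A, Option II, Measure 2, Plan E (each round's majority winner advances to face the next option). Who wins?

Round 1: Proposal Green vs Measure 4 — 21–0, Proposal Green advances.
Round 2: Proposal Green vs Plan A — 7–14, Plan A advances.
Round 3: Plan A vs Option II — 14–7, Plan A advances.
Round 4: Plan A vs Measure 2 — 8–13, Measure 2 advances.
Round 5: Measure 2 vs Plan E — 13–8, Measure 2 advances.
Measure 2 survives the agenda.

Measure 2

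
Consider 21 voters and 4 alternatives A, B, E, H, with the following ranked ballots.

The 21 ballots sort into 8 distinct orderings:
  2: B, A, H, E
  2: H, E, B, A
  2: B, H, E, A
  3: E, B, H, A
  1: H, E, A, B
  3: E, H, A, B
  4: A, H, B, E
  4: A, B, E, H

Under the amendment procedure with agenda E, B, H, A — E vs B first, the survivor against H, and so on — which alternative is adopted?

A

Round 1: E vs B — 9–12, B advances.
Round 2: B vs H — 11–10, B advances.
Round 3: B vs A — 9–12, A advances.
The agenda winner is A.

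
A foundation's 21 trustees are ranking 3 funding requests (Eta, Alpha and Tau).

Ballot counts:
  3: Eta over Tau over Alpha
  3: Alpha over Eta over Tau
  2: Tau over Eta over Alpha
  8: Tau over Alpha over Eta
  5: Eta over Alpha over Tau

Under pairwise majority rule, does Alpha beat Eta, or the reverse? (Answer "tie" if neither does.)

Alpha

Ballots ranking Alpha above Eta: 3 + 8 = 11.
Ballots ranking Eta above Alpha: 21 − 11 = 10.
Alpha wins the head-to-head 11–10.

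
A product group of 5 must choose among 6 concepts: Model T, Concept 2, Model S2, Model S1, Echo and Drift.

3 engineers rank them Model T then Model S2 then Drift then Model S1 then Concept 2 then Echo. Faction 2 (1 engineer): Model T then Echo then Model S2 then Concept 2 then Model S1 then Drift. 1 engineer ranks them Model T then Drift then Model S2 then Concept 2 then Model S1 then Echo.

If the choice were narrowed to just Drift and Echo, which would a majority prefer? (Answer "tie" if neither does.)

Drift

Ballots ranking Drift above Echo: 3 + 1 = 4.
Ballots ranking Echo above Drift: 5 − 4 = 1.
Drift wins the head-to-head 4–1.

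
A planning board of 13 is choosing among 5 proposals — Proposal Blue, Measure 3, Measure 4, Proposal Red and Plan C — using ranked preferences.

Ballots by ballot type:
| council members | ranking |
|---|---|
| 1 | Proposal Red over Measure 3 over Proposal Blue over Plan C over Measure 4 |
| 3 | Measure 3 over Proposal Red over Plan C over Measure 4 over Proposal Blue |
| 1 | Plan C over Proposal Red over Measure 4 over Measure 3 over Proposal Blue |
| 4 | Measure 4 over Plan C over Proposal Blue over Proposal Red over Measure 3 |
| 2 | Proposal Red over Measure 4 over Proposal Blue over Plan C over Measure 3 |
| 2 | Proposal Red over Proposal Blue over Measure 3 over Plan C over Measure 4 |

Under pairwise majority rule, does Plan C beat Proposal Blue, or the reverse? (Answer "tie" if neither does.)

Ballots ranking Plan C above Proposal Blue: 3 + 1 + 4 = 8.
Ballots ranking Proposal Blue above Plan C: 13 − 8 = 5.
Plan C wins the head-to-head 8–5.

Plan C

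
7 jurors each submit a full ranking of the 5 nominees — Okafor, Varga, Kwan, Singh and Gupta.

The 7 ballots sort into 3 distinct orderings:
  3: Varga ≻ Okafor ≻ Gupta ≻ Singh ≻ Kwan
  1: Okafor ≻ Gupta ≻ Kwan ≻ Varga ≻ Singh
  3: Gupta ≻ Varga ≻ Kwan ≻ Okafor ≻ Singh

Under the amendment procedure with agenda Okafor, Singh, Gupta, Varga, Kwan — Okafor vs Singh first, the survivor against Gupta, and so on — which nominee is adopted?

Varga

Round 1: Okafor vs Singh — 7–0, Okafor advances.
Round 2: Okafor vs Gupta — 4–3, Okafor advances.
Round 3: Okafor vs Varga — 1–6, Varga advances.
Round 4: Varga vs Kwan — 6–1, Varga advances.
The agenda winner is Varga.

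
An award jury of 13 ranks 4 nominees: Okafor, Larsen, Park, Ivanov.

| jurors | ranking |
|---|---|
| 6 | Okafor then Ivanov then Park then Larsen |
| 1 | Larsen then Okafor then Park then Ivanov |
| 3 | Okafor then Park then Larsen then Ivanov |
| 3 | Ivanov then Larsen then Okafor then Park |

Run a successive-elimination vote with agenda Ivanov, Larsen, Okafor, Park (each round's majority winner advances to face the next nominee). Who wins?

Okafor

Round 1: Ivanov vs Larsen — 9–4, Ivanov advances.
Round 2: Ivanov vs Okafor — 3–10, Okafor advances.
Round 3: Okafor vs Park — 13–0, Okafor advances.
The agenda winner is Okafor.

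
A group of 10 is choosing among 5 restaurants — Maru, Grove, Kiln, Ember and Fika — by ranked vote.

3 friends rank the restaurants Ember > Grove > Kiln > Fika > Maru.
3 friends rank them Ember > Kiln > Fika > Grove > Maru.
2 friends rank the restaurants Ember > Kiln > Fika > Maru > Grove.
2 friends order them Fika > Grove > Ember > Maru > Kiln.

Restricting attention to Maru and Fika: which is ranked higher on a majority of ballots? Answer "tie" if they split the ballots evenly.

No ballot ranks Maru above Fika: 0.
Ballots ranking Fika above Maru: 10 − 0 = 10.
Fika wins the head-to-head 10–0.

Fika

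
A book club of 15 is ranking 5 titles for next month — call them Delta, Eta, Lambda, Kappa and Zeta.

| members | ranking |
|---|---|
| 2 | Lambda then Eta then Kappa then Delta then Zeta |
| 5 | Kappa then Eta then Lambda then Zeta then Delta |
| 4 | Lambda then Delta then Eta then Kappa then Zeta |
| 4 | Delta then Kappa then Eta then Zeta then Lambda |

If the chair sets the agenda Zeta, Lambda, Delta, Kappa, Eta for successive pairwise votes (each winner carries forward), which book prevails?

Kappa

Round 1: Zeta vs Lambda — 4–11, Lambda advances.
Round 2: Lambda vs Delta — 11–4, Lambda advances.
Round 3: Lambda vs Kappa — 6–9, Kappa advances.
Round 4: Kappa vs Eta — 9–6, Kappa advances.
The agenda winner is Kappa.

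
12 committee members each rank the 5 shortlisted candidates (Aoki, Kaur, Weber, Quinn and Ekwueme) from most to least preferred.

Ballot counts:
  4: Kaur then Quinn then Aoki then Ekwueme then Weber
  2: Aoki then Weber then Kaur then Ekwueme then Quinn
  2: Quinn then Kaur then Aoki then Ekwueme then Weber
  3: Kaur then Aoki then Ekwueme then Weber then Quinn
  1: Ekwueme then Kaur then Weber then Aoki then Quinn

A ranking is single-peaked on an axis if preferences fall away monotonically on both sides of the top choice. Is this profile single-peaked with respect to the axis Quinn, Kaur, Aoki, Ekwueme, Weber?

Axis positions: Quinn=1, Kaur=2, Aoki=3, Ekwueme=4, Weber=5.
Type 1 (peak Kaur at position 2): ranking walks positions 2-1-3-4-5, expanding outward from the peak — single-peaked.
Type 2: ranking walks positions 3-5-2-4-1; Weber is ranked above Ekwueme even though Ekwueme lies between Weber and the peak Aoki on the axis — preferences dip and rise again. Not single-peaked.
Type 3 (peak Quinn at position 1): ranking walks positions 1-2-3-4-5, expanding outward from the peak — single-peaked.
Type 4 (peak Kaur at position 2): ranking walks positions 2-3-4-5-1, expanding outward from the peak — single-peaked.
Type 5: ranking walks positions 4-2-5-3-1; Kaur is ranked above Aoki even though Aoki lies between Kaur and the peak Ekwueme on the axis — preferences dip and rise again. Not single-peaked.
Type 2 violates single-peakedness, so the profile is not single-peaked on this axis.

no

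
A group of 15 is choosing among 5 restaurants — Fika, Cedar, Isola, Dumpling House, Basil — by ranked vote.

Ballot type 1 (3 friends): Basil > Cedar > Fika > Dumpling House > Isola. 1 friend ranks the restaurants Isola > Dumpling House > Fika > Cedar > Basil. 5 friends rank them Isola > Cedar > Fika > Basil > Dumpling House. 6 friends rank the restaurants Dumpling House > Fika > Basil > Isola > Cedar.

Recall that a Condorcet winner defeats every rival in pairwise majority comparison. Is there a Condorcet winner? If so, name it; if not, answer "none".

Pairwise majorities:
Fika vs Cedar: 7 to 8, Cedar.
Fika vs Isola: Fika is ranked higher on 3+6 = 9 ballots, Isola on 6. Fika wins 9–6.
Fika vs Dumpling House: 3+5 = 8 for Fika, 7 for Dumpling House — Fika by 8–7.
Fika vs Basil: 1+5+6 = 12 for Fika, 3 for Basil — Fika by 12–3.
Cedar vs Isola: Cedar preferred on 3 ballots; Isola wins 12–3.
Cedar vs Dumpling House: 8 to 7, Cedar.
Cedar vs Basil: 6 to 9, Basil.
Isola vs Dumpling House: Isola is ranked higher on 1+5 = 6 ballots, Dumpling House on 9. Dumpling House wins 9–6.
Isola vs Basil: Isola is ranked higher on 1+5 = 6 ballots, Basil on 9. Basil wins 9–6.
Dumpling House vs Basil: Dumpling House is ranked higher on 1+6 = 7 ballots, Basil on 8. Basil wins 8–7.
No restaurant is unbeaten: Fika loses to Cedar; Cedar loses to Isola; Isola loses to Fika; Dumpling House loses to Fika; Basil loses to Fika. In particular Fika beats Isola beats Cedar beats Fika is a majority cycle — no Condorcet winner exists.

none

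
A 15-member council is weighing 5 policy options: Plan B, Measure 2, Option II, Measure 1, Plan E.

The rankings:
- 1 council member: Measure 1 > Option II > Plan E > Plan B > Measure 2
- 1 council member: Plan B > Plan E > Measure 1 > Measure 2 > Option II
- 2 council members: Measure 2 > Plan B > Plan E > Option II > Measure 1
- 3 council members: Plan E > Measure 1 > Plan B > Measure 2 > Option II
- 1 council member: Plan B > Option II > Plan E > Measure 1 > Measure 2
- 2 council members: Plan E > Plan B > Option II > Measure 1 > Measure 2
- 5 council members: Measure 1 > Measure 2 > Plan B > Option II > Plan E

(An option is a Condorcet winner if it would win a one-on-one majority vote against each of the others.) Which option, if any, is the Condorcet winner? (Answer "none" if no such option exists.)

Head-to-head results (15 council members):
Plan B vs Measure 2: Plan B wins 8–7.
Plan B vs Option II: Plan B wins 14–1.
Plan B vs Measure 1: Plan B is ranked higher on 1+2+1+2 = 6 ballots, Measure 1 on 9. Measure 1 wins 9–6.
Plan B vs Plan E: Plan B wins 9–6.
Measure 2 vs Option II: 1+2+3+5 = 11 for Measure 2, 4 for Option II — Measure 2 by 11–4.
Measure 2 vs Measure 1: Measure 1 wins 13–2.
Measure 2 vs Plan E: Measure 2 preferred on 2+5 = 7 ballots; Plan E wins 8–7.
Option II vs Measure 1: Measure 1 wins 10–5.
Option II vs Plan E: Plan E wins 8–7.
Measure 1 vs Plan E: Plan E, 9–6.
Each option drops at least one matchup (Plan B loses to Measure 1; Measure 2 loses to Plan B; Option II loses to Plan B; Measure 1 loses to Plan E; Plan E loses to Plan B); the cycle Plan B beats Plan E beats Measure 1 beats Plan B rules out a Condorcet winner.

none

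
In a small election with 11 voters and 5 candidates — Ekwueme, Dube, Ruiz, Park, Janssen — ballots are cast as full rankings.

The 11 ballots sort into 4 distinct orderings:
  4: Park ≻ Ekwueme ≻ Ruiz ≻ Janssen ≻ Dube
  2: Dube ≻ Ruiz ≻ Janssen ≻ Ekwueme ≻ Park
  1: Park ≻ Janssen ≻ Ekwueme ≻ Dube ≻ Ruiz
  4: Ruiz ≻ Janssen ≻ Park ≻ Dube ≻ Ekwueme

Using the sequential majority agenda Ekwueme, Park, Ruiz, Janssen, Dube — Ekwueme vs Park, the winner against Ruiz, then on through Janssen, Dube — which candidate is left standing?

Round 1: Ekwueme vs Park — 2–9, Park advances.
Round 2: Park vs Ruiz — 5–6, Ruiz advances.
Round 3: Ruiz vs Janssen — 10–1, Ruiz advances.
Round 4: Ruiz vs Dube — 8–3, Ruiz advances.
The agenda winner is Ruiz.

Ruiz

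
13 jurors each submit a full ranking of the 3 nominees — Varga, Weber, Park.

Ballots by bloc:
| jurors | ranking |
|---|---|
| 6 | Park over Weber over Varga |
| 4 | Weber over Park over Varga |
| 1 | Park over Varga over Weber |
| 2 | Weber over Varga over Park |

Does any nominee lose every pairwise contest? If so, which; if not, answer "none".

Head-to-head results (13 jurors):
Varga vs Weber: Weber wins 12–1.
Varga vs Park: Varga preferred on 2 ballots; Park wins 11–2.
Weber vs Park: Park wins 7–6.
Varga is beaten in every head-to-head and is the Condorcet loser.

Varga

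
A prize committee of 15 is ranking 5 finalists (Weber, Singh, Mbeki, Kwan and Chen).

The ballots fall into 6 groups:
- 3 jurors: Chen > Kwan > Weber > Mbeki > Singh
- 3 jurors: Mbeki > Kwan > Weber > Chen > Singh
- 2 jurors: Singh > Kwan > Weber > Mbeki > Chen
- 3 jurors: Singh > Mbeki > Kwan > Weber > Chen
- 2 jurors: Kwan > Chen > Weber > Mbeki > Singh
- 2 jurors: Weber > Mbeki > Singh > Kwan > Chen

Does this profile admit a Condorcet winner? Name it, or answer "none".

none

Pairwise majorities:
Weber vs Singh: Weber, 10–5.
Weber–Mbeki: Weber 9–6.
Weber vs Kwan: Kwan wins 13–2.
Weber vs Chen: Weber, 10–5.
Singh vs Mbeki: Mbeki wins 10–5.
Singh vs Kwan: Kwan wins 8–7.
Singh vs Chen: Chen, 8–7.
Mbeki vs Kwan: Mbeki, 8–7.
Mbeki vs Chen: Mbeki, 10–5.
Kwan vs Chen: Kwan wins 12–3.
No nominee is unbeaten: Weber loses to Kwan; Singh loses to Weber; Mbeki loses to Weber; Kwan loses to Mbeki; Chen loses to Weber. In particular Weber beats Mbeki beats Kwan beats Weber is a majority cycle — no Condorcet winner exists.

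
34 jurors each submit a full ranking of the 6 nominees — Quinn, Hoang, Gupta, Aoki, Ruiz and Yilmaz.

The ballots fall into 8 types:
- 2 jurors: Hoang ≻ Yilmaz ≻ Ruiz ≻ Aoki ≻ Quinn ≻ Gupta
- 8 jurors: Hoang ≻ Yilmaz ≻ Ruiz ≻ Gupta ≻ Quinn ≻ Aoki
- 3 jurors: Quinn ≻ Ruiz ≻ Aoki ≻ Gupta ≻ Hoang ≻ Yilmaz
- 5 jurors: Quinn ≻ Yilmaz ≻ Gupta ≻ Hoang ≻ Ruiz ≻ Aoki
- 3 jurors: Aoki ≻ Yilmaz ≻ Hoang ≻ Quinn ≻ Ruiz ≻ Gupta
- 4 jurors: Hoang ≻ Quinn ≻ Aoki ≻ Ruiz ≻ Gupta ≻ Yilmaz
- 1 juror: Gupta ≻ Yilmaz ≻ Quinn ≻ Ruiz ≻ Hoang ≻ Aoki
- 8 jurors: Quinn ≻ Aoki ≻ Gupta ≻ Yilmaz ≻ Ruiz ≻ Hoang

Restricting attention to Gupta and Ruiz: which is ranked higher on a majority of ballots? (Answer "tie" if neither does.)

Ruiz

Ballots ranking Gupta above Ruiz: 5 + 1 + 8 = 14.
Ballots ranking Ruiz above Gupta: 34 − 14 = 20.
Ruiz wins the head-to-head 20–14.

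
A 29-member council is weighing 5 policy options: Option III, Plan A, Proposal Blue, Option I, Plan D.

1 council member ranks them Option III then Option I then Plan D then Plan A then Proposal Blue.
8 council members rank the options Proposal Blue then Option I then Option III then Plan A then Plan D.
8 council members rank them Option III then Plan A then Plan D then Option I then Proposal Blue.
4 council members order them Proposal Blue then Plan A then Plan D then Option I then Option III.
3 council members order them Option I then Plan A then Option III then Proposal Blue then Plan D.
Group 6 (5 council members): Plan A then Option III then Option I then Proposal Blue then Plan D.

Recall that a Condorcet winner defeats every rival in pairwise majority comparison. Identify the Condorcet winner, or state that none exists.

none

Check each pair by majority over 29 ballots:
Option III–Plan A: Option III 17–12.
Option III–Proposal Blue: Option III 17–12.
Option III vs Option I: Option I wins 15–14.
Option III–Plan D: Option III 25–4.
Plan A vs Proposal Blue: Plan A wins 17–12.
Plan A vs Option I: Plan A wins 17–12.
Plan A vs Plan D: Plan A, 28–1.
Proposal Blue vs Option I: Option I, 17–12.
Proposal Blue–Plan D: Proposal Blue 20–9.
Option I vs Plan D: Option I wins 17–12.
Every option loses at least once (Option III loses to Option I; Plan A loses to Option III; Proposal Blue loses to Option III; Option I loses to Plan A; Plan D loses to Option III). The majority relation contains the cycle Option III → Plan A → Option I → Option III, so there is no Condorcet winner.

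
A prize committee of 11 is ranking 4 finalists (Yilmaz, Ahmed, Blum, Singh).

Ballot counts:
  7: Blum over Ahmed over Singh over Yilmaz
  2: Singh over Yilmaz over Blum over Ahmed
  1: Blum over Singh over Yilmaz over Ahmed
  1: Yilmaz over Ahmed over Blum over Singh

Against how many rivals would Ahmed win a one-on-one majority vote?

2

Ahmed against each rival (11 jurors):
Ahmed vs Yilmaz: Ahmed wins 7–4.
Ahmed vs Blum: Blum wins 10–1.
Ahmed vs Singh: Ahmed preferred on 7+1 = 8 ballots; Ahmed wins 8–3.
Ahmed beats Yilmaz, Singh; loses to Blum — 2 pairwise wins.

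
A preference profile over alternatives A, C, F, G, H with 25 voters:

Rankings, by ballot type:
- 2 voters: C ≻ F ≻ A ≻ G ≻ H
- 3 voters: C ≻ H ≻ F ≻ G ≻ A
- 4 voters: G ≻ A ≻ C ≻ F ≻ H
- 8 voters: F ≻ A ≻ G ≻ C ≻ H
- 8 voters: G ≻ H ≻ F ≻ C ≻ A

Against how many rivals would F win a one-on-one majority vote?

F against each rival (25 voters):
F vs A: F, 21–4.
F vs C: F wins 16–9.
F–G: F 13–12.
F vs H: 2+4+8 = 14 for F, 11 for H — F by 14–11.
F beats A, C, G, H — 4 pairwise wins.

4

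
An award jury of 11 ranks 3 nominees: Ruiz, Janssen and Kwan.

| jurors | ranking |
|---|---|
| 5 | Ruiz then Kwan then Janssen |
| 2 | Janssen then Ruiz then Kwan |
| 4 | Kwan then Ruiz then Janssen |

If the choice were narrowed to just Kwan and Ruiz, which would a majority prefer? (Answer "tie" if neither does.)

Ballots ranking Kwan above Ruiz: 4.
Ballots ranking Ruiz above Kwan: 11 − 4 = 7.
Ruiz wins the head-to-head 7–4.

Ruiz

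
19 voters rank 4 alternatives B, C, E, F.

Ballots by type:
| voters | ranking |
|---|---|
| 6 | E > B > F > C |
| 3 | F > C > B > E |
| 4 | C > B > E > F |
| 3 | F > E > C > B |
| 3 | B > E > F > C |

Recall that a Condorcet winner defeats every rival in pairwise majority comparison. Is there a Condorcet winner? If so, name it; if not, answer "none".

none

Head-to-head results (19 voters):
B vs C: B preferred on 6+3 = 9 ballots; C wins 10–9.
B vs E: 3+4+3 = 10 for B, 9 for E — B by 10–9.
B vs F: 6+4+3 = 13 for B, 6 for F — B by 13–6.
C vs E: C preferred on 3+4 = 7 ballots; E wins 12–7.
C vs F: 4 for C, 15 for F — F by 15–4.
E vs F: 13 to 6, E.
No alternative is unbeaten: B loses to C; C loses to E; E loses to B; F loses to B. In particular B → E → C → B is a majority cycle — no Condorcet winner exists.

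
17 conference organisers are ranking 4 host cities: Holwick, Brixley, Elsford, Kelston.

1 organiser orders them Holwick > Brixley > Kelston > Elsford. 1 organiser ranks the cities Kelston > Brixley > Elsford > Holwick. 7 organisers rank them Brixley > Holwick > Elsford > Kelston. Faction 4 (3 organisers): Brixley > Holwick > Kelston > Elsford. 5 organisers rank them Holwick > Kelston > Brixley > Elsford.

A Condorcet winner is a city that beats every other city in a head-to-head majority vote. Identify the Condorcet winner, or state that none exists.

Check each pair by majority over 17 ballots:
Holwick vs Brixley: Brixley wins 11–6.
Holwick vs Elsford: Holwick wins 16–1.
Holwick vs Kelston: Holwick, 16–1.
Brixley vs Elsford: Brixley wins 17–0.
Brixley–Kelston: Brixley 11–6.
Elsford vs Kelston: Kelston, 10–7.
Brixley wins every pairwise contest, so Brixley is the Condorcet winner.

Brixley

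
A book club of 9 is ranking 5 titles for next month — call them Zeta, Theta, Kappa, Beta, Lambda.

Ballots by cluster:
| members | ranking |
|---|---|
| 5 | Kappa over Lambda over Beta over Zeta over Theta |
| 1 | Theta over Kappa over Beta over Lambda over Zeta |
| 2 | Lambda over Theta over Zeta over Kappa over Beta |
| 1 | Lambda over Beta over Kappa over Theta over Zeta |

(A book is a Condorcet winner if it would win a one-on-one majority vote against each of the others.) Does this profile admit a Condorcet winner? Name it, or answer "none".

Pairwise majorities:
Zeta vs Theta: Zeta wins 5–4.
Zeta vs Kappa: Kappa, 7–2.
Zeta vs Beta: Beta wins 7–2.
Zeta vs Lambda: Lambda, 9–0.
Theta vs Kappa: Kappa wins 6–3.
Theta vs Beta: Beta wins 6–3.
Theta vs Lambda: Lambda wins 8–1.
Kappa–Beta: Kappa 8–1.
Kappa vs Lambda: Kappa wins 6–3.
Beta–Lambda: Lambda 8–1.
Kappa beats each of Zeta, Theta, Beta, Lambda — Kappa is the Condorcet winner.

Kappa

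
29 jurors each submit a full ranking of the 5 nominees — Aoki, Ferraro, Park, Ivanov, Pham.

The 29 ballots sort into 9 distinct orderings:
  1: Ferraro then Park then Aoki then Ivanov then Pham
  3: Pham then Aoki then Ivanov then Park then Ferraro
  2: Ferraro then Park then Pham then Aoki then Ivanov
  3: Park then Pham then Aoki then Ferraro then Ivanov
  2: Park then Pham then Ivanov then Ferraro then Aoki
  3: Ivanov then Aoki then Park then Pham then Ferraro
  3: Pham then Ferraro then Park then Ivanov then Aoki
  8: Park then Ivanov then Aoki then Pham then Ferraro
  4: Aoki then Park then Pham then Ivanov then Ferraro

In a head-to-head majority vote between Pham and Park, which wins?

Ballots ranking Pham above Park: 3 + 3 = 6.
Ballots ranking Park above Pham: 29 − 6 = 23.
Park wins the head-to-head 23–6.

Park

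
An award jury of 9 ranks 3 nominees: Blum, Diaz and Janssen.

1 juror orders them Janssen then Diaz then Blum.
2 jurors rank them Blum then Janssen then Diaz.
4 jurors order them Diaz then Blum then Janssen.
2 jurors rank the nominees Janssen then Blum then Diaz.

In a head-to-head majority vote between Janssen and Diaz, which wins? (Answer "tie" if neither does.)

Janssen

Ballots ranking Janssen above Diaz: 1 + 2 + 2 = 5.
Ballots ranking Diaz above Janssen: 9 − 5 = 4.
Janssen wins the head-to-head 5–4.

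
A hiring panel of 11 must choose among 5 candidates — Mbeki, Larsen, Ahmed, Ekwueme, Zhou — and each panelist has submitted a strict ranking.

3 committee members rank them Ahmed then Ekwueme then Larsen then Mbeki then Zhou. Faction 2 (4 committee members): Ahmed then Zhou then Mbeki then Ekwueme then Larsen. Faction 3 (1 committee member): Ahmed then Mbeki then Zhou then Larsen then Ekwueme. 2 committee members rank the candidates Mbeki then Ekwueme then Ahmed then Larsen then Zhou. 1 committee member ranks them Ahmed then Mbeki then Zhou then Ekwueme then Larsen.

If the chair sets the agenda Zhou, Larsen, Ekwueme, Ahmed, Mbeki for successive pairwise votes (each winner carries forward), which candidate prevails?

Ahmed

Round 1: Zhou vs Larsen — 6–5, Zhou advances.
Round 2: Zhou vs Ekwueme — 6–5, Zhou advances.
Round 3: Zhou vs Ahmed — 0–11, Ahmed advances.
Round 4: Ahmed vs Mbeki — 9–2, Ahmed advances.
The agenda winner is Ahmed.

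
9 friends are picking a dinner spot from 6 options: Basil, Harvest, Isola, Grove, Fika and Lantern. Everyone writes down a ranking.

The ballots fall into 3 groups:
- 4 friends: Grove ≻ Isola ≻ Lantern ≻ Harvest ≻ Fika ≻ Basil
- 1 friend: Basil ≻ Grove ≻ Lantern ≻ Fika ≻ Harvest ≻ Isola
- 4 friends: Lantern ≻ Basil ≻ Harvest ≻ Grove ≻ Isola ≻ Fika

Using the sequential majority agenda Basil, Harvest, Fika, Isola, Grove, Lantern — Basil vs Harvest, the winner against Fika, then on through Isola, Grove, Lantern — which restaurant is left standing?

Lantern

Round 1: Basil vs Harvest — 5–4, Basil advances.
Round 2: Basil vs Fika — 5–4, Basil advances.
Round 3: Basil vs Isola — 5–4, Basil advances.
Round 4: Basil vs Grove — 5–4, Basil advances.
Round 5: Basil vs Lantern — 1–8, Lantern advances.
The agenda winner is Lantern.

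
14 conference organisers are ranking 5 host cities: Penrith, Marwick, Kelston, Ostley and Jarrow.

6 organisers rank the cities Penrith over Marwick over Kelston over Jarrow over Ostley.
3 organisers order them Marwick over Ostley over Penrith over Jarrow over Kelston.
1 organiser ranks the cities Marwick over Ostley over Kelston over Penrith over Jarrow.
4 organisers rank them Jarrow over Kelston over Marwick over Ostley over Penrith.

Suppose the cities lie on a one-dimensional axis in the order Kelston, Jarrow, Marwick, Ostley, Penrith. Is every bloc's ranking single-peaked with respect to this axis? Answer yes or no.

Axis positions: Kelston=1, Jarrow=2, Marwick=3, Ostley=4, Penrith=5.
Bloc 1: ranking walks positions 5-3-1-2-4; Marwick is ranked above Ostley even though Ostley lies between Marwick and the peak Penrith on the axis — preferences dip and rise again. Not single-peaked.
Bloc 2 (peak Marwick at position 3): ranking walks positions 3-4-5-2-1, expanding outward from the peak — single-peaked.
Bloc 3: ranking walks positions 3-4-1-5-2; Kelston is ranked above Jarrow even though Jarrow lies between Kelston and the peak Marwick on the axis — preferences dip and rise again. Not single-peaked.
Bloc 4 (peak Jarrow at position 2): ranking walks positions 2-1-3-4-5, expanding outward from the peak — single-peaked.
Bloc 1 violates single-peakedness, so the profile is not single-peaked on this axis.

no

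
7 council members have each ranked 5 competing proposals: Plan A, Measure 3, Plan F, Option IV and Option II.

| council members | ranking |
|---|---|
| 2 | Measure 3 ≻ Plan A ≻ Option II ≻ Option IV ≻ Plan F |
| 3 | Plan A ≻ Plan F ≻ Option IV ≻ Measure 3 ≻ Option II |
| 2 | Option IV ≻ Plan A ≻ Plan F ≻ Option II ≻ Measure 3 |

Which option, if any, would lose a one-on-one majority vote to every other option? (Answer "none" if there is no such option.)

Pairwise majorities:
Plan A vs Measure 3: Plan A preferred on 3+2 = 5 ballots; Plan A wins 5–2.
Plan A vs Plan F: 7 to 0, Plan A.
Plan A vs Option IV: 5 to 2, Plan A.
Plan A vs Option II: Plan A preferred on 2+3+2 = 7 ballots; Plan A wins 7–0.
Measure 3 vs Plan F: Measure 3 preferred on 2 ballots; Plan F wins 5–2.
Measure 3 vs Option IV: Option IV, 5–2.
Measure 3 vs Option II: Measure 3, 5–2.
Plan F vs Option IV: 3 for Plan F, 4 for Option IV — Option IV by 4–3.
Plan F vs Option II: 5 to 2, Plan F.
Option IV vs Option II: Option IV is ranked higher on 3+2 = 5 ballots, Option II on 2. Option IV wins 5–2.
Option II is beaten in every head-to-head and is the Condorcet loser.

Option II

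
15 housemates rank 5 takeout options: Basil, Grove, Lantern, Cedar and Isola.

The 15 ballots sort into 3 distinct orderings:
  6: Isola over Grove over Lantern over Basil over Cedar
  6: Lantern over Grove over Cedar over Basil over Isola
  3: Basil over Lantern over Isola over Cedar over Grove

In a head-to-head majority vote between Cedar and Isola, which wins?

Ballots ranking Cedar above Isola: 6.
Ballots ranking Isola above Cedar: 15 − 6 = 9.
Isola wins the head-to-head 9–6.

Isola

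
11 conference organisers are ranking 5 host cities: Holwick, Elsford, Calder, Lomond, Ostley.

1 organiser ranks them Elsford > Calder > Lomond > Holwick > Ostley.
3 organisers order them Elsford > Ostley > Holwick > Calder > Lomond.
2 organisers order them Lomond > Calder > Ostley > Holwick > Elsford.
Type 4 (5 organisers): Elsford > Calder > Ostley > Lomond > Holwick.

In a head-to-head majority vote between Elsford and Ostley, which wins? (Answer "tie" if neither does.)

Elsford

Ballots ranking Elsford above Ostley: 1 + 3 + 5 = 9.
Ballots ranking Ostley above Elsford: 11 − 9 = 2.
Elsford wins the head-to-head 9–2.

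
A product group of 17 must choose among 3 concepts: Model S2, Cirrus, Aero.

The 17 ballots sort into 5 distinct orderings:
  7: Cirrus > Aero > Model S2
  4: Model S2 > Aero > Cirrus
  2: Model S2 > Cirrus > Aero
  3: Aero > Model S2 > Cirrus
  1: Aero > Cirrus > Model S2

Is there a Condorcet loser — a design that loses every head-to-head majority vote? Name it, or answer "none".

none

Head-to-head results (17 engineers):
Model S2 vs Cirrus: 9 to 8, Model S2.
Model S2 vs Aero: Aero, 11–6.
Cirrus vs Aero: Cirrus, 9–8.
Each design has at least one pairwise win (Model S2 beats Cirrus; Cirrus beats Aero; Aero beats Model S2) — no Condorcet loser.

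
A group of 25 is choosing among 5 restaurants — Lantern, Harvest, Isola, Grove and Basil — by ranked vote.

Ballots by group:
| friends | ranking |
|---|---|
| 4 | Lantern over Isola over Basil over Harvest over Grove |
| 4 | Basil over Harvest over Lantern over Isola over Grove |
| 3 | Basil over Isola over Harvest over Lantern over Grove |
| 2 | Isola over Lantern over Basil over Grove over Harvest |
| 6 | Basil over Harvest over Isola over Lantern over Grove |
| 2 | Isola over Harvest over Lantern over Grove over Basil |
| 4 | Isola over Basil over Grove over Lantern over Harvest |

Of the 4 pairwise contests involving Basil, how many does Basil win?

4

Basil against each rival (25 friends):
Basil vs Lantern: Basil is ranked higher on 4+3+6+4 = 17 ballots, Lantern on 8. Basil wins 17–8.
Basil vs Harvest: 23 to 2, Basil.
Basil–Isola: Basil 13–12.
Basil vs Grove: Basil is ranked higher on 4+4+3+2+6+4 = 23 ballots, Grove on 2. Basil wins 23–2.
Basil beats Lantern, Harvest, Isola, Grove — 4 pairwise wins.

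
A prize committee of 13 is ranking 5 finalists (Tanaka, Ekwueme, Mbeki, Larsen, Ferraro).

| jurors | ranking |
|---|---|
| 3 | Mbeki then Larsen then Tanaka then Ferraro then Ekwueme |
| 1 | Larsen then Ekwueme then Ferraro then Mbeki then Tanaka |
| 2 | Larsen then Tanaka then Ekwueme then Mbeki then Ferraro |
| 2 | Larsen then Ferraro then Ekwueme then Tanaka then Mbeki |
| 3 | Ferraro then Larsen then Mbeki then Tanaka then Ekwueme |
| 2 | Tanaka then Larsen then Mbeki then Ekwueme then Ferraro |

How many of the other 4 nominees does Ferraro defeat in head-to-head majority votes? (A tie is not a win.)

Ferraro against each rival (13 jurors):
Ferraro vs Tanaka: Tanaka wins 7–6.
Ferraro vs Ekwueme: Ferraro preferred on 3+2+3 = 8 ballots; Ferraro wins 8–5.
Ferraro vs Mbeki: Ferraro preferred on 1+2+3 = 6 ballots; Mbeki wins 7–6.
Ferraro vs Larsen: 3 for Ferraro, 10 for Larsen — Larsen by 10–3.
Ferraro beats Ekwueme; loses to Tanaka, Mbeki, Larsen — 1 pairwise win.

1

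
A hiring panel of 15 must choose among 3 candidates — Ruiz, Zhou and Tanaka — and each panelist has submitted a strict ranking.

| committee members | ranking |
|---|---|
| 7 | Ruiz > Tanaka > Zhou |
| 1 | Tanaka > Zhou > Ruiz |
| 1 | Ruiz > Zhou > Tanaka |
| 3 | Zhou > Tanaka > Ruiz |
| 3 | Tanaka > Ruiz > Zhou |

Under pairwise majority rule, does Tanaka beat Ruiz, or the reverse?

Ballots ranking Tanaka above Ruiz: 1 + 3 + 3 = 7.
Ballots ranking Ruiz above Tanaka: 15 − 7 = 8.
Ruiz wins the head-to-head 8–7.

Ruiz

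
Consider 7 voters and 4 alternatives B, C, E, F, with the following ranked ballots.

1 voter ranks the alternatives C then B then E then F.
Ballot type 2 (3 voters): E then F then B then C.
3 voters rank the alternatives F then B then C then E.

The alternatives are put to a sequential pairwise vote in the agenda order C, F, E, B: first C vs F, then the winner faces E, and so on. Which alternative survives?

Round 1: C vs F — 1–6, F advances.
Round 2: F vs E — 3–4, E advances.
Round 3: E vs B — 3–4, B advances.
B survives the agenda.

B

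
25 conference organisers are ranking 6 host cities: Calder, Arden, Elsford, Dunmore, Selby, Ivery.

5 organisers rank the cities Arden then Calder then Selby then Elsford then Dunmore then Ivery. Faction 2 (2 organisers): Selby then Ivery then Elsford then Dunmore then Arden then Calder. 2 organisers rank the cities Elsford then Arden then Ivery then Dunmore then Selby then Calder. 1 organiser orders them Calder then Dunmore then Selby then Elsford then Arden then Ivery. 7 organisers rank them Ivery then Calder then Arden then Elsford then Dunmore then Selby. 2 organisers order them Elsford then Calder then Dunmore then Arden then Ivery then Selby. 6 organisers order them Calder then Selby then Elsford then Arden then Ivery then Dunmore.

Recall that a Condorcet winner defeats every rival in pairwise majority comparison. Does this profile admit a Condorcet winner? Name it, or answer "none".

Check each pair by majority over 25 ballots:
Calder vs Arden: Calder preferred on 1+7+2+6 = 16 ballots; Calder wins 16–9.
Calder vs Elsford: Calder wins 19–6.
Calder vs Dunmore: Calder, 21–4.
Calder vs Selby: Calder, 21–4.
Calder vs Ivery: Calder preferred on 5+1+2+6 = 14 ballots; Calder wins 14–11.
Arden vs Elsford: Elsford wins 13–12.
Arden vs Dunmore: Arden preferred on 5+2+7+6 = 20 ballots; Arden wins 20–5.
Arden vs Selby: 5+2+7+2 = 16 for Arden, 9 for Selby — Arden by 16–9.
Arden vs Ivery: Arden, 16–9.
Elsford vs Dunmore: Elsford wins 24–1.
Elsford vs Selby: Elsford is ranked higher on 2+7+2 = 11 ballots, Selby on 14. Selby wins 14–11.
Elsford vs Ivery: Elsford, 16–9.
Dunmore–Selby: Selby 13–12.
Dunmore vs Ivery: Ivery, 17–8.
Selby–Ivery: Selby 14–11.
Calder defeats every rival head-to-head and is the Condorcet winner.

Calder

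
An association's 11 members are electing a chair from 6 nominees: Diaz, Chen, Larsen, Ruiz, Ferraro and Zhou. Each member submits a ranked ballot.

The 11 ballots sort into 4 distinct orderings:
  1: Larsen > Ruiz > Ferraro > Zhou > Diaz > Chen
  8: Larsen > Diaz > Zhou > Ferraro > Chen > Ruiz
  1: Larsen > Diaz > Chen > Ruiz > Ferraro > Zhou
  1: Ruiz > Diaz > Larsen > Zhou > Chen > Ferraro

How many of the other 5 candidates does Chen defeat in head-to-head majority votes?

1

Chen against each rival (11 voters):
Chen vs Diaz: Diaz wins 11–0.
Chen vs Larsen: Larsen, 11–0.
Chen vs Ruiz: 9 to 2, Chen.
Chen vs Ferraro: 2 to 9, Ferraro.
Chen vs Zhou: Chen is ranked higher on 1 ballot, Zhou on 10. Zhou wins 10–1.
Chen beats Ruiz; loses to Diaz, Larsen, Ferraro, Zhou — 1 pairwise win.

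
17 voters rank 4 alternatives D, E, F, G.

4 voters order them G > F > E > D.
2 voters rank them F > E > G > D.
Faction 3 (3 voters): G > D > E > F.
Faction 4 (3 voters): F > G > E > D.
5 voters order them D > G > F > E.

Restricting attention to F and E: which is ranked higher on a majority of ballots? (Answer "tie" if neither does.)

F

Ballots ranking F above E: 4 + 2 + 3 + 5 = 14.
Ballots ranking E above F: 17 − 14 = 3.
F wins the head-to-head 14–3.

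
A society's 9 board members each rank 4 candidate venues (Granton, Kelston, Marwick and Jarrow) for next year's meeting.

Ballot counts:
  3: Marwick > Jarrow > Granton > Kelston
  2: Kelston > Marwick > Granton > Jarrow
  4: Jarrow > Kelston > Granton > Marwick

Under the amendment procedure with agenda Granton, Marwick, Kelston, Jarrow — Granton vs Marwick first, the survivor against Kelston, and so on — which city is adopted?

Round 1: Granton vs Marwick — 4–5, Marwick advances.
Round 2: Marwick vs Kelston — 3–6, Kelston advances.
Round 3: Kelston vs Jarrow — 2–7, Jarrow advances.
The agenda winner is Jarrow.

Jarrow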